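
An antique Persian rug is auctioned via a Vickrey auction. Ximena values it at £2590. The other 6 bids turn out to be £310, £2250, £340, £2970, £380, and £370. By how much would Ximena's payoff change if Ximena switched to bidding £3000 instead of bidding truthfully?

The highest competing bid is £2970.
Bidding truthfully at £2590: the top bid is £2970 (a rival), so Ximena loses. Payoff = £0.
Bidding £3000: Ximena has the top bid, wins, and pays the second-highest bid £2970. Payoff = £2590 − £2970 = -£380.
Change = -£380 − £0 = -£380.

Payoff change: -£380.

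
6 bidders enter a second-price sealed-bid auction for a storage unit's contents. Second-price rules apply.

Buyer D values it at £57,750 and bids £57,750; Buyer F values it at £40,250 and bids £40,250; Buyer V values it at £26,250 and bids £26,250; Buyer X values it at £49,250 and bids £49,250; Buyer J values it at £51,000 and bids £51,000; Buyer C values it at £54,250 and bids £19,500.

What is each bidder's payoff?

Ranking the bids: Buyer D £57,750, then Buyer J £51,000, then Buyer X £49,250, then Buyer F £40,250, then Buyer V £26,250, then Buyer C £19,500.
Buyer D has the top bid and wins; the price is the second-highest bid, £51,000.
Buyer D's payoff = £57,750 − £51,000 = £6,750. All other bidders lose, so their payoff is 0.

Payoffs: Buyer D £6,750, Buyer F £0, Buyer V £0, Buyer X £0, Buyer J £0, Buyer C £0.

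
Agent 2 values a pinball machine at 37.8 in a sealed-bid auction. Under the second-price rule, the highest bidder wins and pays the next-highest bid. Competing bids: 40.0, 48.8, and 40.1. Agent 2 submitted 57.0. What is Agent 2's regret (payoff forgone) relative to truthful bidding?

The highest competing bid is 48.8.
Bidding truthfully at 37.8: the top bid is 48.8 (a rival), so Agent 2 loses. Payoff = 0.0.
Bidding 57.0: Agent 2 has the top bid, wins, and pays the second-highest bid 48.8. Payoff = 37.8 − 48.8 = -11.0.
Regret = truthful payoff − actual payoff = 0.0 − -11.0 = 11.0.

Payoff forgone: 11.0.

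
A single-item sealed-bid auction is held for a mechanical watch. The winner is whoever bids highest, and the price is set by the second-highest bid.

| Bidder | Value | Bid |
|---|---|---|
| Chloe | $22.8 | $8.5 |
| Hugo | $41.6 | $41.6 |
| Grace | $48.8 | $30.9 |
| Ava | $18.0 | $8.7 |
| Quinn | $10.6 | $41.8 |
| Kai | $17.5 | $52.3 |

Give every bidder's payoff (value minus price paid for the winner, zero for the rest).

Chloe $0.0, Hugo $0.0, Grace $0.0, Ava $0.0, Quinn $0.0, Kai -$24.3.

Ordered from highest: Kai $52.3; Quinn $41.8; Hugo $41.6; Grace $30.9; Ava $8.7; Chloe $8.5.
Kai has the top bid and wins; the price is the second-highest bid, $41.8.
Kai's payoff = $17.5 − $41.8 = -$24.3. All other bidders lose, so their payoff is 0.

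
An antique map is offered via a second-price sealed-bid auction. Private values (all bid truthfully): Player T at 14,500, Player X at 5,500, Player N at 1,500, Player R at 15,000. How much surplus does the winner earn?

Ranking the bids: Player R 15,000 > Player T 14,500 > Player X 5,500 > Player N 1,500.
Player R wins with the top bid and pays the second-highest, 14,500.
Surplus = 15,000 − 14,500 = 500.

500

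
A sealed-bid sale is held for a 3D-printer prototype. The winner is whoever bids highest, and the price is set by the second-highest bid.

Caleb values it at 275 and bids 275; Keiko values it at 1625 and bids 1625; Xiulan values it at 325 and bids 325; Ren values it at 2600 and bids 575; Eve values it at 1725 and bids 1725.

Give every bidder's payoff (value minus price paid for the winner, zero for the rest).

Caleb 0, Keiko 0, Xiulan 0, Ren 0, Eve 100.

Bids in descending order: Eve 1725 > Keiko 1625 > Ren 575 > Xiulan 325 > Caleb 275.
Eve has the top bid and wins; the price is the second-highest bid, 1625.
Eve's payoff = 1725 − 1625 = 100. All other bidders lose, so their payoff is 0.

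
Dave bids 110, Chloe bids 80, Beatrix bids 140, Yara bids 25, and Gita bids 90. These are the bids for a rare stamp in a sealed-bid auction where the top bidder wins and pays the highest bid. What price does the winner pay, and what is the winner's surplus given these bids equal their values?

Bids in descending order: Beatrix 140, then Dave 110, then Gita 90, then Chloe 80, then Yara 25.
Beatrix is the highest bidder, so Beatrix wins.
Under the first-price rule, the price is the highest bid: 140.
Surplus = 140 − 140 = 0.

Price 140; surplus 0.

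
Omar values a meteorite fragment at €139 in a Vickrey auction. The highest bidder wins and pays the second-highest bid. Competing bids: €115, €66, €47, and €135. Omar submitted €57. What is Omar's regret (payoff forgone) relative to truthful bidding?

The highest competing bid is €135.
Bidding truthfully at €139: Omar has the top bid, wins, and pays the second-highest bid €135. Payoff = €139 − €135 = €4.
Bidding €57: the top bid is €135 (a rival), so Omar loses. Payoff = €0.
Regret = truthful payoff − actual payoff = €4 − €0 = €4.
Deviating from a truthful bid can only lose payoff in a second-price auction — never gain.

Payoff forgone: €4.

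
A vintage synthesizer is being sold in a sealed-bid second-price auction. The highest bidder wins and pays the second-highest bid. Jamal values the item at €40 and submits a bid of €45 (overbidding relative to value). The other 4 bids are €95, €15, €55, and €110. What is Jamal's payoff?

Highest competing bid: €110.
Jamal's bid €45 is not the highest, so Jamal loses, pays nothing, and earns zero payoff.

€0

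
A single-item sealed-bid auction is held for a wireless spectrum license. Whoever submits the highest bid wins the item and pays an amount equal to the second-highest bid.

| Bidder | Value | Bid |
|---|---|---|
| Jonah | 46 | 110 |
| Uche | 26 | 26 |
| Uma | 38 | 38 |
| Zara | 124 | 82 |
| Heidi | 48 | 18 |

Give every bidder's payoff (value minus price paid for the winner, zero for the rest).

Jonah -36, Uche 0, Uma 0, Zara 0, Heidi 0.

Ordered from highest: Jonah 110, then Zara 82, then Uma 38, then Uche 26, then Heidi 18.
Jonah has the top bid and wins; the price is the second-highest bid, 82.
Jonah's payoff = 46 − 82 = -36. All other bidders lose, so their payoff is 0.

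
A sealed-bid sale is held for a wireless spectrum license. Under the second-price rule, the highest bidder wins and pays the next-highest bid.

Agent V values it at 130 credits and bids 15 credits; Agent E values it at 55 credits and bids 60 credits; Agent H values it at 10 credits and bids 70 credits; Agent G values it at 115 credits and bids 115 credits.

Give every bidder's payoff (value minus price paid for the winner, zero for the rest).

Ordered from highest: Agent G 115 credits > Agent H 70 credits > Agent E 60 credits > Agent V 15 credits.
Agent G has the top bid and wins; the price is the second-highest bid, 70 credits.
Agent G's payoff = 115 credits − 70 credits = 45 credits. All other bidders lose, so their payoff is 0.

Agent V 0 credits, Agent E 0 credits, Agent H 0 credits, Agent G 45 credits.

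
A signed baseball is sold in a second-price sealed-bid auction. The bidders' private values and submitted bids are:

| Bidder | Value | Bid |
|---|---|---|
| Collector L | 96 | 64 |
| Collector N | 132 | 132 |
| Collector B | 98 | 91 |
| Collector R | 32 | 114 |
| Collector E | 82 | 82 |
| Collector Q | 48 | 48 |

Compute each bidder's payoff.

Payoffs: Collector L 0, Collector N 18, Collector B 0, Collector R 0, Collector E 0, Collector Q 0.

Sorted high to low: Collector N 132, then Collector R 114, then Collector B 91, then Collector E 82, then Collector L 64, then Collector Q 48.
Collector N has the top bid and wins; the price is the second-highest bid, 114.
Collector N's payoff = 132 − 114 = 18. All other bidders lose, so their payoff is 0.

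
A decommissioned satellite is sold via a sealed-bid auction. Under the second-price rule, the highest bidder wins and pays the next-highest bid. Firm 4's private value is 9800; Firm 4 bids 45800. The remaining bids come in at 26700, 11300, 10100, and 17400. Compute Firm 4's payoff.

Payoff = -16900.

Highest competing bid: 26700.
Firm 4's bid 45800 is the highest overall, so Firm 4 wins and pays the second-highest bid, 26700.
Payoff = value − price = 9800 − 26700 = -16900.
Overbidding won the item at a price above value — truthful bidding would have avoided this loss.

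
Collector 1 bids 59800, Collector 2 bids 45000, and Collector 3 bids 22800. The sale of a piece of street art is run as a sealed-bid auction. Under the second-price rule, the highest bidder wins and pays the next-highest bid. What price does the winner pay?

Price paid: 45000.

Sorted high to low: Collector 1 59800, then Collector 2 45000, then Collector 3 22800.
Collector 1 has the highest bid, so Collector 1 wins.
The second-highest bid is 45000, so that is what Collector 1 pays.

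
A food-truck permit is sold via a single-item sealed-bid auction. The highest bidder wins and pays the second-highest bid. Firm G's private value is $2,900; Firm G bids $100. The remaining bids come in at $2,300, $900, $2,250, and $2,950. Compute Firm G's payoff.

Highest competing bid: $2,950.
Firm G's bid $100 is not the highest, so Firm G loses, pays nothing, and earns zero payoff.

$0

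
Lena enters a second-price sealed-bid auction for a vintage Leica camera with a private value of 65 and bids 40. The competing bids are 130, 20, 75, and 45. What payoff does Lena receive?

Highest competing bid: 130.
Lena's bid 40 is not the highest, so Lena loses, pays nothing, and earns zero payoff.

Payoff = 0.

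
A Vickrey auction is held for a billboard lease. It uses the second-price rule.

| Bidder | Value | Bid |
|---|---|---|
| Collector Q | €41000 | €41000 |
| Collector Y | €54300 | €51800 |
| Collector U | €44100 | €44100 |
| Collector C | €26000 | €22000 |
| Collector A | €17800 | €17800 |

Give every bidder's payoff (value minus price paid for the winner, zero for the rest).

Collector Q €0, Collector Y €10200, Collector U €0, Collector C €0, Collector A €0.

Bids in descending order: Collector Y €51800 > Collector U €44100 > Collector Q €41000 > Collector C €22000 > Collector A €17800.
Collector Y has the top bid and wins; the price is the second-highest bid, €44100.
Collector Y's payoff = €54300 − €44100 = €10200. All other bidders lose, so their payoff is 0.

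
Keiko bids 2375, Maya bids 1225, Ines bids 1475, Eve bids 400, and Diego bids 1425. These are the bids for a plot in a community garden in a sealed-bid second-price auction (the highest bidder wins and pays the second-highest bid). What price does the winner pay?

The winner pays 1475.

Bids in descending order: Keiko 2375; Ines 1475; Diego 1425; Maya 1225; Eve 400.
Keiko is the highest bidder, so Keiko wins.
Under the second-price rule, the price is the second-highest bid: 1475.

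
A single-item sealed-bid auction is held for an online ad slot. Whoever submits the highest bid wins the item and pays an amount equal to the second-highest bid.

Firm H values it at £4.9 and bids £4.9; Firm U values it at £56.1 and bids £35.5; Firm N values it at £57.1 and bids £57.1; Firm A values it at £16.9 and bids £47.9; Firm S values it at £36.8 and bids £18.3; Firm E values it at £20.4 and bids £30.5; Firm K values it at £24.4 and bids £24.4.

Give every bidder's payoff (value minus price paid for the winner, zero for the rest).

Firm H £0.0, Firm U £0.0, Firm N £9.2, Firm A £0.0, Firm S £0.0, Firm E £0.0, Firm K £0.0.

Ranking the bids: Firm N £57.1 > Firm A £47.9 > Firm U £35.5 > Firm E £30.5 > Firm K £24.4 > Firm S £18.3 > Firm H £4.9.
Firm N has the top bid and wins; the price is the second-highest bid, £47.9.
Firm N's payoff = £57.1 − £47.9 = £9.2. All other bidders lose, so their payoff is 0.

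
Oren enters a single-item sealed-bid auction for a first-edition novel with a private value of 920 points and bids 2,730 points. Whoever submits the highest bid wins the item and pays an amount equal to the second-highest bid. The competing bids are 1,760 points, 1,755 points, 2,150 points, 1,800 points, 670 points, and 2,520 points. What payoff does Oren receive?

-1,600 points

Highest competing bid: 2,520 points.
Oren's bid 2,730 points is the highest overall, so Oren wins and pays the second-highest bid, 2,520 points.
Payoff = value − price = 920 points − 2,520 points = -1,600 points.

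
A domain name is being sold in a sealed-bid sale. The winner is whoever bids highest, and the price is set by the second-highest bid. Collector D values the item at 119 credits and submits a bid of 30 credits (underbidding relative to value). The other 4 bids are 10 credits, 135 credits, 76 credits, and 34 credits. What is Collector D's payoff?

Highest competing bid: 135 credits.
Collector D's bid 30 credits is not the highest, so Collector D loses, pays nothing, and earns zero payoff.

Collector D's payoff: 0 credits.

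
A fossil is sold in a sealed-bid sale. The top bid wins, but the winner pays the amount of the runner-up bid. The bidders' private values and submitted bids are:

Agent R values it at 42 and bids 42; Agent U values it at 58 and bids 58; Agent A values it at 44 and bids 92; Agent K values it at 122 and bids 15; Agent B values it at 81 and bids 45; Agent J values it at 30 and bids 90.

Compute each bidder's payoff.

Sorted high to low: Agent A 92, then Agent J 90, then Agent U 58, then Agent B 45, then Agent R 42, then Agent K 15.
Agent A has the top bid and wins; the price is the second-highest bid, 90.
Agent A's payoff = 44 − 90 = -46. All other bidders lose, so their payoff is 0.

Payoffs: Agent R 0, Agent U 0, Agent A -46, Agent K 0, Agent B 0, Agent J 0.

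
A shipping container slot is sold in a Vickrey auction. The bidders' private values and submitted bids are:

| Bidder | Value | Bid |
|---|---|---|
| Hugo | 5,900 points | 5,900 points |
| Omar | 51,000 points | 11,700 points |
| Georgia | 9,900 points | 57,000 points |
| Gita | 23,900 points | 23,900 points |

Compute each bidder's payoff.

Payoffs: Hugo 0 points, Omar 0 points, Georgia -14,000 points, Gita 0 points.

Ordered from highest: Georgia 57,000 points, then Gita 23,900 points, then Omar 11,700 points, then Hugo 5,900 points.
Georgia has the top bid and wins; the price is the second-highest bid, 23,900 points.
Georgia's payoff = 9,900 points − 23,900 points = -14,000 points. All other bidders lose, so their payoff is 0.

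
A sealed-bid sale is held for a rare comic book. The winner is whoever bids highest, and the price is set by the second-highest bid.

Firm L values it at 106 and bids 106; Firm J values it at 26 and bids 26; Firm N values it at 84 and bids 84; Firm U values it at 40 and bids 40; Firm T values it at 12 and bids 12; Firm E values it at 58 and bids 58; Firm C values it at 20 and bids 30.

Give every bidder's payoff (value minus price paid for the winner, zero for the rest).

Firm L 22, Firm J 0, Firm N 0, Firm U 0, Firm T 0, Firm E 0, Firm C 0.

Bids in descending order: Firm L 106 > Firm N 84 > Firm E 58 > Firm U 40 > Firm C 30 > Firm J 26 > Firm T 12.
Firm L has the top bid and wins; the price is the second-highest bid, 84.
Firm L's payoff = 106 − 84 = 22. All other bidders lose, so their payoff is 0.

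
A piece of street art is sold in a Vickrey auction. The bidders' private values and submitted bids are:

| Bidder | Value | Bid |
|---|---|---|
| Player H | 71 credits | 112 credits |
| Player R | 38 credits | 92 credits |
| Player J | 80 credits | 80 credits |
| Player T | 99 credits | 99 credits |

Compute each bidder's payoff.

Payoffs: Player H -28 credits, Player R 0 credits, Player J 0 credits, Player T 0 credits.

Sorted high to low: Player H 112 credits > Player T 99 credits > Player R 92 credits > Player J 80 credits.
Player H has the top bid and wins; the price is the second-highest bid, 99 credits.
Player H's payoff = 71 credits − 99 credits = -28 credits. All other bidders lose, so their payoff is 0.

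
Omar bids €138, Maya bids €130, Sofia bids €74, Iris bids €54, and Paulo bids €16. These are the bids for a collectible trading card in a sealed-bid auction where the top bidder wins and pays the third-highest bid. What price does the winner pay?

Sorted high to low: Omar €138 > Maya €130 > Sofia €74 > Iris €54 > Paulo €16.
Omar is the highest bidder, so Omar wins.
Under the third-price rule, the price is the third-highest bid: €74.

€74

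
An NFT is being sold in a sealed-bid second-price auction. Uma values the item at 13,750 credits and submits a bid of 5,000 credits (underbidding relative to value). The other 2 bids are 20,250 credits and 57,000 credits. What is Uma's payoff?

0 credits

Highest competing bid: 57,000 credits.
Uma's bid 5,000 credits is not the highest, so Uma loses, pays nothing, and earns zero payoff.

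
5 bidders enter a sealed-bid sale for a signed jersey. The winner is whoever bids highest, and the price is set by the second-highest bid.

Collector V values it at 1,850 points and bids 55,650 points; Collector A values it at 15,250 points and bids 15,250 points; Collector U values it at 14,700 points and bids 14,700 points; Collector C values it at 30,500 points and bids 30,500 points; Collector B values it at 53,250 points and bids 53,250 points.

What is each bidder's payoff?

Collector V -51,400 points, Collector A 0 points, Collector U 0 points, Collector C 0 points, Collector B 0 points.

Bids in descending order: Collector V 55,650 points; Collector B 53,250 points; Collector C 30,500 points; Collector A 15,250 points; Collector U 14,700 points.
Collector V has the top bid and wins; the price is the second-highest bid, 53,250 points.
Collector V's payoff = 1,850 points − 53,250 points = -51,400 points. All other bidders lose, so their payoff is 0.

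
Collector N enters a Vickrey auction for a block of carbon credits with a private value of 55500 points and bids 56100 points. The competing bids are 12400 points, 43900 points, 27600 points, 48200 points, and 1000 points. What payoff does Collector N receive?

Payoff = 7300 points.

Highest competing bid: 48200 points.
Collector N's bid 56100 points is the highest overall, so Collector N wins and pays the second-highest bid, 48200 points.
Payoff = value − price = 55500 points − 48200 points = 7300 points.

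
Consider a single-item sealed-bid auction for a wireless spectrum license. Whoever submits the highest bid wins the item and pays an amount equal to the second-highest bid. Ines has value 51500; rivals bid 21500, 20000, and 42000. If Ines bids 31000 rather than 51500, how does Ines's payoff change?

The highest competing bid is 42000.
Bidding truthfully at 51500: Ines has the top bid, wins, and pays the second-highest bid 42000. Payoff = 51500 − 42000 = 9500.
Bidding 31000: the top bid is 42000 (a rival), so Ines loses. Payoff = 0.
Change = 0 − 9500 = -9500.

-9500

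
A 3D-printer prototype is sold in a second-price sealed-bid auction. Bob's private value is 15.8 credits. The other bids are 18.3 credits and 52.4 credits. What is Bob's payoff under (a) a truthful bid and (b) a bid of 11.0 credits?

The highest competing bid is 52.4 credits.
Bidding truthfully at 15.8 credits: the top bid is 52.4 credits (a rival), so Bob loses. Payoff = 0.0 credits.
Bidding 11.0 credits: the top bid is 52.4 credits (a rival), so Bob loses. Payoff = 0.0 credits.

(a) 0.0 credits  (b) 0.0 credits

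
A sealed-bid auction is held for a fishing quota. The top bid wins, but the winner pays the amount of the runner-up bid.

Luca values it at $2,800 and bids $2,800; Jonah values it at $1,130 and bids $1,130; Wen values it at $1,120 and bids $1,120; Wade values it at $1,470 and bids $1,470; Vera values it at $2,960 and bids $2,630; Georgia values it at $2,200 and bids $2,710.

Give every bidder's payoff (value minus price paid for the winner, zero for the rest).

Sorted high to low: Luca $2,800 > Georgia $2,710 > Vera $2,630 > Wade $1,470 > Jonah $1,130 > Wen $1,120.
Luca has the top bid and wins; the price is the second-highest bid, $2,710.
Luca's payoff = $2,800 − $2,710 = $90. All other bidders lose, so their payoff is 0.

Luca $90, Jonah $0, Wen $0, Wade $0, Vera $0, Georgia $0.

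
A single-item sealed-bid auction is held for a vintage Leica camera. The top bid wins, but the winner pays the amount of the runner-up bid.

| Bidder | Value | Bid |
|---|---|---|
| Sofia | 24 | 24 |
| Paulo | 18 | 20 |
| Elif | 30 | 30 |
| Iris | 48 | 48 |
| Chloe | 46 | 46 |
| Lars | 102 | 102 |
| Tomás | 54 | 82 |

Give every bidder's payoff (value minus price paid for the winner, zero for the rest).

Sorted high to low: Lars 102; Tomás 82; Iris 48; Chloe 46; Elif 30; Sofia 24; Paulo 20.
Lars has the top bid and wins; the price is the second-highest bid, 82.
Lars's payoff = 102 − 82 = 20. All other bidders lose, so their payoff is 0.

Sofia 0, Paulo 0, Elif 0, Iris 0, Chloe 0, Lars 20, Tomás 0.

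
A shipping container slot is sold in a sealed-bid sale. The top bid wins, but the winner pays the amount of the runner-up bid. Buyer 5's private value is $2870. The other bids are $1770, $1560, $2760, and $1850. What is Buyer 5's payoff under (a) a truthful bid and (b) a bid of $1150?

The highest competing bid is $2760.
Bidding truthfully at $2870: Buyer 5 has the top bid, wins, and pays the second-highest bid $2760. Payoff = $2870 − $2760 = $110.
Bidding $1150: the top bid is $2760 (a rival), so Buyer 5 loses. Payoff = $0.

(a) $110  (b) $0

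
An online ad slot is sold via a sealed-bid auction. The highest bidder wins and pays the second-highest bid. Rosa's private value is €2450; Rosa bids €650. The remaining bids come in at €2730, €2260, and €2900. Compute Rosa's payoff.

€0

Highest competing bid: €2900.
Rosa's bid €650 is not the highest, so Rosa loses, pays nothing, and earns zero payoff.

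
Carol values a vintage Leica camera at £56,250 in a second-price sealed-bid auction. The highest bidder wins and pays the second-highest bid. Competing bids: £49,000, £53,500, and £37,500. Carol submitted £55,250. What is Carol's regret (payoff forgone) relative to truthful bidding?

Regret: £0.

The highest competing bid is £53,500.
Bidding truthfully at £56,250: Carol has the top bid, wins, and pays the second-highest bid £53,500. Payoff = £56,250 − £53,500 = £2,750.
Bidding £55,250: Carol has the top bid, wins, and pays the second-highest bid £53,500. Payoff = £56,250 − £53,500 = £2,750.
Regret = truthful payoff − actual payoff = £2,750 − £2,750 = £0.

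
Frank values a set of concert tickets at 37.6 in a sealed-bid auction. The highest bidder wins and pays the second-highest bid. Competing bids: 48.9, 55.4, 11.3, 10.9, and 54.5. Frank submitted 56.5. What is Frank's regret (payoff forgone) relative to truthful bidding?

Regret: 17.8.

The highest competing bid is 55.4.
Bidding truthfully at 37.6: the top bid is 55.4 (a rival), so Frank loses. Payoff = 0.0.
Bidding 56.5: Frank has the top bid, wins, and pays the second-highest bid 55.4. Payoff = 37.6 − 55.4 = -17.8.
Regret = truthful payoff − actual payoff = 0.0 − -17.8 = 17.8.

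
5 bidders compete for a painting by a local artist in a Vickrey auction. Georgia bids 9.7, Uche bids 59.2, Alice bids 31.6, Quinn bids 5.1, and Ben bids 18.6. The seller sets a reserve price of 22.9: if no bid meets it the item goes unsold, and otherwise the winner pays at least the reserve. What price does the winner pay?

Ranking the bids: Uche 59.2, then Alice 31.6, then Ben 18.6, then Georgia 9.7, then Quinn 5.1.
Uche has the highest bid, so Uche wins.
The second-highest bid is 31.6, which exceeds the reserve, so that sets the price.

The winner pays 31.6.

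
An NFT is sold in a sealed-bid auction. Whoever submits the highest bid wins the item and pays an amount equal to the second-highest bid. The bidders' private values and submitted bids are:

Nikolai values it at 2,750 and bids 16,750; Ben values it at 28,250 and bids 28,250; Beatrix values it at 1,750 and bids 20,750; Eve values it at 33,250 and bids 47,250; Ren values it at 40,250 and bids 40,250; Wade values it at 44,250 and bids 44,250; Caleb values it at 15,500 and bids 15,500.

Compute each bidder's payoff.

Bids in descending order: Eve 47,250, then Wade 44,250, then Ren 40,250, then Ben 28,250, then Beatrix 20,750, then Nikolai 16,750, then Caleb 15,500.
Eve has the top bid and wins; the price is the second-highest bid, 44,250.
Eve's payoff = 33,250 − 44,250 = -11,000. All other bidders lose, so their payoff is 0.

Payoffs: Nikolai 0, Ben 0, Beatrix 0, Eve -11,000, Ren 0, Wade 0, Caleb 0.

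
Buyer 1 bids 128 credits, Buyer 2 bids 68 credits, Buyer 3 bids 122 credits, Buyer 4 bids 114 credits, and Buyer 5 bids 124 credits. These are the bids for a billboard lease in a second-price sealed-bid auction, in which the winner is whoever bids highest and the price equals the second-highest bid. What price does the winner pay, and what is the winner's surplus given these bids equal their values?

Ordered from highest: Buyer 1 128 credits > Buyer 5 124 credits > Buyer 3 122 credits > Buyer 4 114 credits > Buyer 2 68 credits.
Buyer 1 is the highest bidder, so Buyer 1 wins.
Under the second-price rule, the price is the second-highest bid: 124 credits.
Surplus = 128 credits − 124 credits = 4 credits.

Price 124 credits; surplus 4 credits.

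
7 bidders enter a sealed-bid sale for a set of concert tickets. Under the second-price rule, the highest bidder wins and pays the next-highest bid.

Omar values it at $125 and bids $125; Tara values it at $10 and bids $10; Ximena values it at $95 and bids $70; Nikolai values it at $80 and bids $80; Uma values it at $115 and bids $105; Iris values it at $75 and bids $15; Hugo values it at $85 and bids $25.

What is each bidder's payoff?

Omar $20, Tara $0, Ximena $0, Nikolai $0, Uma $0, Iris $0, Hugo $0.

Ordered from highest: Omar $125; Uma $105; Nikolai $80; Ximena $70; Hugo $25; Iris $15; Tara $10.
Omar has the top bid and wins; the price is the second-highest bid, $105.
Omar's payoff = $125 − $105 = $20. All other bidders lose, so their payoff is 0.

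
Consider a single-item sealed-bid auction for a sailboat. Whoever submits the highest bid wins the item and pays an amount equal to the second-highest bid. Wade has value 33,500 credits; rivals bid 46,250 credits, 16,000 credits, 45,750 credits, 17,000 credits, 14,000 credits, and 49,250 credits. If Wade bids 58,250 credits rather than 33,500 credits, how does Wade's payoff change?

Payoff change: -15,750 credits.

The highest competing bid is 49,250 credits.
Bidding truthfully at 33,500 credits: the top bid is 49,250 credits (a rival), so Wade loses. Payoff = 0 credits.
Bidding 58,250 credits: Wade has the top bid, wins, and pays the second-highest bid 49,250 credits. Payoff = 33,500 credits − 49,250 credits = -15,750 credits.
Change = -15,750 credits − 0 credits = -15,750 credits.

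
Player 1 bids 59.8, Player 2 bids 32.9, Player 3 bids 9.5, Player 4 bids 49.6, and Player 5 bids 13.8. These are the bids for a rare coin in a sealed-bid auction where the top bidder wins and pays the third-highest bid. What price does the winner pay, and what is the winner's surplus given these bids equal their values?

Price 32.9; surplus 26.9.

Ordered from highest: Player 1 59.8 > Player 4 49.6 > Player 2 32.9 > Player 5 13.8 > Player 3 9.5.
Player 1 is the highest bidder, so Player 1 wins.
Under the third-price rule, the price is the third-highest bid: 32.9.
Surplus = 59.8 − 32.9 = 26.9.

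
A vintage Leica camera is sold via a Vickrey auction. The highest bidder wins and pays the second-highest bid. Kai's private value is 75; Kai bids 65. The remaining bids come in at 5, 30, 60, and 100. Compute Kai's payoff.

Kai's payoff: 0.

Highest competing bid: 100.
Kai's bid 65 is not the highest, so Kai loses, pays nothing, and earns zero payoff.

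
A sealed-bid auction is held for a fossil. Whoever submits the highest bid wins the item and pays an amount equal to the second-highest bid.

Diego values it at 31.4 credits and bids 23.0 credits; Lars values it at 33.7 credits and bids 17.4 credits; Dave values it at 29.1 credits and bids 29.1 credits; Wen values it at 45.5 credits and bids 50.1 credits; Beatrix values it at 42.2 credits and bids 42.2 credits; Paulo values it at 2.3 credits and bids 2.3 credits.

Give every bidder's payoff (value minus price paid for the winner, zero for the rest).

Sorted high to low: Wen 50.1 credits; Beatrix 42.2 credits; Dave 29.1 credits; Diego 23.0 credits; Lars 17.4 credits; Paulo 2.3 credits.
Wen has the top bid and wins; the price is the second-highest bid, 42.2 credits.
Wen's payoff = 45.5 credits − 42.2 credits = 3.3 credits. All other bidders lose, so their payoff is 0.

Payoffs: Diego 0.0 credits, Lars 0.0 credits, Dave 0.0 credits, Wen 3.3 credits, Beatrix 0.0 credits, Paulo 0.0 credits.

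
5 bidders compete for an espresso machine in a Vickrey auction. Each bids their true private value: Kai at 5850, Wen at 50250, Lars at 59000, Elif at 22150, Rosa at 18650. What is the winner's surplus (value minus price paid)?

Ordered from highest: Lars 59000, then Wen 50250, then Elif 22150, then Rosa 18650, then Kai 5850.
Lars wins with the top bid and pays the second-highest, 50250.
Surplus = 59000 − 50250 = 8750.

8750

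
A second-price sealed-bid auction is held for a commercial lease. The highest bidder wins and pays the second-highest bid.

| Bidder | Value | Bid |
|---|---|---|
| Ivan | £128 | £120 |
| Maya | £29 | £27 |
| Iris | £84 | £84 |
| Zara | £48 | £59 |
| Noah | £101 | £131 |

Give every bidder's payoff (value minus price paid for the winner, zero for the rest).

Ivan £0, Maya £0, Iris £0, Zara £0, Noah -£19.

Sorted high to low: Noah £131; Ivan £120; Iris £84; Zara £59; Maya £27.
Noah has the top bid and wins; the price is the second-highest bid, £120.
Noah's payoff = £101 − £120 = -£19. All other bidders lose, so their payoff is 0.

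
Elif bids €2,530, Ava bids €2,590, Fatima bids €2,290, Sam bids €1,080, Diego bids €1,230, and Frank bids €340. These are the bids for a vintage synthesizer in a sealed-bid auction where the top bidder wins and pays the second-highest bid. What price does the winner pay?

Bids in descending order: Ava €2,590; Elif €2,530; Fatima €2,290; Diego €1,230; Sam €1,080; Frank €340.
Ava is the highest bidder, so Ava wins.
Under the second-price rule, the price is the second-highest bid: €2,530.

Price paid: €2,530.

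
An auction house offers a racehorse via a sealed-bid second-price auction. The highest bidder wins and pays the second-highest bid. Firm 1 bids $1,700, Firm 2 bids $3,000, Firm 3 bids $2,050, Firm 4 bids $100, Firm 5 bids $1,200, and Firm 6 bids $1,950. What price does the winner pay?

$2,050

Bids in descending order: Firm 2 $3,000; Firm 3 $2,050; Firm 6 $1,950; Firm 1 $1,700; Firm 5 $1,200; Firm 4 $100.
Firm 2 has the highest bid, so Firm 2 wins.
The second-highest bid is $2,050, so that is what Firm 2 pays.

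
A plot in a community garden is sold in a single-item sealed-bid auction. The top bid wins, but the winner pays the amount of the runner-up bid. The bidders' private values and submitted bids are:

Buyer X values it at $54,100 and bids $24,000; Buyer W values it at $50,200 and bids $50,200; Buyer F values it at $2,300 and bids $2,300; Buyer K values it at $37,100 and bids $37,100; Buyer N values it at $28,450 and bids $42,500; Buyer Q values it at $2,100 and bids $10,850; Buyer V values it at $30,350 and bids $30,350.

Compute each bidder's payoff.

Payoffs: Buyer X $0, Buyer W $7,700, Buyer F $0, Buyer K $0, Buyer N $0, Buyer Q $0, Buyer V $0.

Sorted high to low: Buyer W $50,200 > Buyer N $42,500 > Buyer K $37,100 > Buyer V $30,350 > Buyer X $24,000 > Buyer Q $10,850 > Buyer F $2,300.
Buyer W has the top bid and wins; the price is the second-highest bid, $42,500.
Buyer W's payoff = $50,200 − $42,500 = $7,700. All other bidders lose, so their payoff is 0.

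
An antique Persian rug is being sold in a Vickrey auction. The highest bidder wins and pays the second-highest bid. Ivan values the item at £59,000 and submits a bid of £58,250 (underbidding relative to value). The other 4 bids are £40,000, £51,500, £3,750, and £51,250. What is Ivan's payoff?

Payoff = £7,500.

Highest competing bid: £51,500.
Ivan's bid £58,250 is the highest overall, so Ivan wins and pays the second-highest bid, £51,500.
Payoff = value − price = £59,000 − £51,500 = £7,500.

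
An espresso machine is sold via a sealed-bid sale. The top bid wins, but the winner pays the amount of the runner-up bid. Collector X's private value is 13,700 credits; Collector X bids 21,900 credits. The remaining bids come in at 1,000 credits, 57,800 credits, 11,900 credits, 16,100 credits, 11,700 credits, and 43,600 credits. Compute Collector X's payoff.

0 credits

Highest competing bid: 57,800 credits.
Collector X's bid 21,900 credits is not the highest, so Collector X loses, pays nothing, and earns zero payoff.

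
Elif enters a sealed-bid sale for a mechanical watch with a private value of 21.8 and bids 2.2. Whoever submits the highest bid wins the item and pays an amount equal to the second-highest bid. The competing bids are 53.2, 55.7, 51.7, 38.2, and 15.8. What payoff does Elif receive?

0.0

Highest competing bid: 55.7.
Elif's bid 2.2 is not the highest, so Elif loses, pays nothing, and earns zero payoff.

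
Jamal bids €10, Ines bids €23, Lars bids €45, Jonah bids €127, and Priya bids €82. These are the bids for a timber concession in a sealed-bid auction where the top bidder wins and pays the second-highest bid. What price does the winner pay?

The winner pays €82.

Ranking the bids: Jonah €127, then Priya €82, then Lars €45, then Ines €23, then Jamal €10.
Jonah is the highest bidder, so Jonah wins.
Under the second-price rule, the price is the second-highest bid: €82.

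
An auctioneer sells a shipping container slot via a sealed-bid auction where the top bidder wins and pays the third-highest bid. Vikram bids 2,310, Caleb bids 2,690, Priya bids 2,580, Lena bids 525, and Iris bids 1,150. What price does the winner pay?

Bids in descending order: Caleb 2,690 > Priya 2,580 > Vikram 2,310 > Iris 1,150 > Lena 525.
Caleb is the highest bidder, so Caleb wins.
Under the third-price rule, the price is the third-highest bid: 2,310.

The winner pays 2,310.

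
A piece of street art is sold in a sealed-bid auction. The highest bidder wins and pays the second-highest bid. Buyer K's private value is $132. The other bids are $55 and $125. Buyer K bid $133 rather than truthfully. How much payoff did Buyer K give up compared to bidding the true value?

$0

The highest competing bid is $125.
Bidding truthfully at $132: Buyer K has the top bid, wins, and pays the second-highest bid $125. Payoff = $132 − $125 = $7.
Bidding $133: Buyer K has the top bid, wins, and pays the second-highest bid $125. Payoff = $132 − $125 = $7.
Regret = truthful payoff − actual payoff = $7 − $7 = $0.
The bid only affects whether you win, not the price — here both bids land on the same side of the top rival bid, so the deviation is payoff-neutral.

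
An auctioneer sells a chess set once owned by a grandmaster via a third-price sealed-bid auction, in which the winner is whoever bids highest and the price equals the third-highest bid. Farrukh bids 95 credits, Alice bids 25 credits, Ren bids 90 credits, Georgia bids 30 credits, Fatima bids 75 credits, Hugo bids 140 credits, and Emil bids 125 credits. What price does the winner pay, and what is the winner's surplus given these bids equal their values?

Sorted high to low: Hugo 140 credits > Emil 125 credits > Farrukh 95 credits > Ren 90 credits > Fatima 75 credits > Georgia 30 credits > Alice 25 credits.
Hugo is the highest bidder, so Hugo wins.
Under the third-price rule, the price is the third-highest bid: 95 credits.
Surplus = 140 credits − 95 credits = 45 credits.

Price 95 credits; surplus 45 credits.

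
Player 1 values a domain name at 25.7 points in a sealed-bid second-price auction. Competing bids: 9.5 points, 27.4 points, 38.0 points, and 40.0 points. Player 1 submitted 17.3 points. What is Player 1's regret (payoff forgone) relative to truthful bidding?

The highest competing bid is 40.0 points.
Bidding truthfully at 25.7 points: the top bid is 40.0 points (a rival), so Player 1 loses. Payoff = 0.0 points.
Bidding 17.3 points: the top bid is 40.0 points (a rival), so Player 1 loses. Payoff = 0.0 points.
Regret = truthful payoff − actual payoff = 0.0 points − 0.0 points = 0.0 points.

Regret: 0.0 points.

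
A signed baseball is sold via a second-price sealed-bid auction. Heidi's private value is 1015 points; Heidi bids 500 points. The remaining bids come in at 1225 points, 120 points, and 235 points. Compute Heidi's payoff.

Highest competing bid: 1225 points.
Heidi's bid 500 points is not the highest, so Heidi loses, pays nothing, and earns zero payoff.

0 points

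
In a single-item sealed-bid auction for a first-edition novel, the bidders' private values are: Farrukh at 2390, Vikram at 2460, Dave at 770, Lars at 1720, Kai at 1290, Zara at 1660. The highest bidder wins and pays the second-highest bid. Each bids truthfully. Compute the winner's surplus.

70

Ordered from highest: Vikram 2460 > Farrukh 2390 > Lars 1720 > Zara 1660 > Kai 1290 > Dave 770.
Vikram wins with the top bid and pays the second-highest, 2390.
Surplus = 2460 − 2390 = 70.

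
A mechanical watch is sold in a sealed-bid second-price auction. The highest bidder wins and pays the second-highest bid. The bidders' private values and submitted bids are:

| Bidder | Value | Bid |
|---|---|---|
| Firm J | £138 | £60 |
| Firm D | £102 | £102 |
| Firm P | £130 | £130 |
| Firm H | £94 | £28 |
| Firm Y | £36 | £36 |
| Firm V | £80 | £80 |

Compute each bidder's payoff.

Bids in descending order: Firm P £130; Firm D £102; Firm V £80; Firm J £60; Firm Y £36; Firm H £28.
Firm P has the top bid and wins; the price is the second-highest bid, £102.
Firm P's payoff = £130 − £102 = £28. All other bidders lose, so their payoff is 0.

Firm J £0, Firm D £0, Firm P £28, Firm H £0, Firm Y £0, Firm V £0.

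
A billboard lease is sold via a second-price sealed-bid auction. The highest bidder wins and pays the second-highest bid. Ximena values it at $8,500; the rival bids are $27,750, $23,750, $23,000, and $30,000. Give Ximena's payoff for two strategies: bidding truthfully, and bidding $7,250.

(a) $0  (b) $0

The highest competing bid is $30,000.
Bidding truthfully at $8,500: the top bid is $30,000 (a rival), so Ximena loses. Payoff = $0.
Bidding $7,250: the top bid is $30,000 (a rival), so Ximena loses. Payoff = $0.
The bid only affects whether you win, not the price — here both bids land on the same side of the top rival bid, so the deviation is payoff-neutral.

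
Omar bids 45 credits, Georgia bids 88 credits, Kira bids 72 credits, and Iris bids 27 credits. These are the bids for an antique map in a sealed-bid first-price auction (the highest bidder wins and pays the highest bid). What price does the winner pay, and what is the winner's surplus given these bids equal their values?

Price 88 credits; surplus 0 credits.

Ordered from highest: Georgia 88 credits > Kira 72 credits > Omar 45 credits > Iris 27 credits.
Georgia is the highest bidder, so Georgia wins.
Under the first-price rule, the price is the highest bid: 88 credits.
Surplus = 88 credits − 88 credits = 0 credits.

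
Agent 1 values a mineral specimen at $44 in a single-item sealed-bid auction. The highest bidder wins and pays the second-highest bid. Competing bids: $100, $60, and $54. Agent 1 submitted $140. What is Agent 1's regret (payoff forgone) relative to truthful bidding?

The highest competing bid is $100.
Bidding truthfully at $44: the top bid is $100 (a rival), so Agent 1 loses. Payoff = $0.
Bidding $140: Agent 1 has the top bid, wins, and pays the second-highest bid $100. Payoff = $44 − $100 = -$56.
Regret = truthful payoff − actual payoff = $0 − -$56 = $56.
Deviating from a truthful bid can only lose payoff in a second-price auction — never gain.

Payoff forgone: $56.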